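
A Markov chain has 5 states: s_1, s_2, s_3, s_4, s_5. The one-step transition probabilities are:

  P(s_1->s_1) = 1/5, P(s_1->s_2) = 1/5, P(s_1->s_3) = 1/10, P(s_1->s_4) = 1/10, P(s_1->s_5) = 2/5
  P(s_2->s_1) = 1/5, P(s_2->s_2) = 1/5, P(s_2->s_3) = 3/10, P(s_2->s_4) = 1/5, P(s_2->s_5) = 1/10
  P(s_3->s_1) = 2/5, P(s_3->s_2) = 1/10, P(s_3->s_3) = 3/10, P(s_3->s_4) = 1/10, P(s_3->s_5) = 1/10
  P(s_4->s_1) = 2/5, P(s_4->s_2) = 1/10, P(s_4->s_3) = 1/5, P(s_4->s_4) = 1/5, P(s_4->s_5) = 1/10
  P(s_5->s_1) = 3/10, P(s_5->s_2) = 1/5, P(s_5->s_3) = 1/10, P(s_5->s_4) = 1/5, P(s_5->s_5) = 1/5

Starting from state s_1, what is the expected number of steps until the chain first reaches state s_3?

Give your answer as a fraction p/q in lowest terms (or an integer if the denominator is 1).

Let h_i = expected steps to first reach s_3 from state i.
Boundary: h_s_3 = 0.
First-step equations for the other states:
  h_s_1 = 1 + 1/5*h_s_1 + 1/5*h_s_2 + 1/10*h_s_3 + 1/10*h_s_4 + 2/5*h_s_5
  h_s_2 = 1 + 1/5*h_s_1 + 1/5*h_s_2 + 3/10*h_s_3 + 1/5*h_s_4 + 1/10*h_s_5
  h_s_4 = 1 + 2/5*h_s_1 + 1/10*h_s_2 + 1/5*h_s_3 + 1/5*h_s_4 + 1/10*h_s_5
  h_s_5 = 1 + 3/10*h_s_1 + 1/5*h_s_2 + 1/10*h_s_3 + 1/5*h_s_4 + 1/5*h_s_5

Substituting h_s_3 = 0 and rearranging gives the linear system (I - Q) h = 1:
  [4/5, -1/5, -1/10, -2/5] . (h_s_1, h_s_2, h_s_4, h_s_5) = 1
  [-1/5, 4/5, -1/5, -1/10] . (h_s_1, h_s_2, h_s_4, h_s_5) = 1
  [-2/5, -1/10, 4/5, -1/10] . (h_s_1, h_s_2, h_s_4, h_s_5) = 1
  [-3/10, -1/5, -1/5, 4/5] . (h_s_1, h_s_2, h_s_4, h_s_5) = 1

Solving yields:
  h_s_1 = 11190/1709
  h_s_2 = 8880/1709
  h_s_4 = 10230/1709
  h_s_5 = 11110/1709

Starting state is s_1, so the expected hitting time is h_s_1 = 11190/1709.

Answer: 11190/1709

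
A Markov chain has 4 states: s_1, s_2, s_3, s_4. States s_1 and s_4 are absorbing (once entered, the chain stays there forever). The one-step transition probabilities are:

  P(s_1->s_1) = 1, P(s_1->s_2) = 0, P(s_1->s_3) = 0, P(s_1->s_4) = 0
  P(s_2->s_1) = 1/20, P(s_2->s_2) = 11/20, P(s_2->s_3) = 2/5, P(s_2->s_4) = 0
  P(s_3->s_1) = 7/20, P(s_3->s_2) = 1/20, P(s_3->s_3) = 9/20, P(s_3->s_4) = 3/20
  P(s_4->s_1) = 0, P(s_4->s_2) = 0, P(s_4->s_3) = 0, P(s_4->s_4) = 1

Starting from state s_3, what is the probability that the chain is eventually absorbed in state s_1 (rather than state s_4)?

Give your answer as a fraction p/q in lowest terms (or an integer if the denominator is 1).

Let a_i = P(absorbed in s_1 | start in state i).
Boundary conditions: a_s_1 = 1, a_s_4 = 0.
For each transient state i, a_i = sum_j P(i->j) * a_j:
  a_s_2 = 1/20*a_s_1 + 11/20*a_s_2 + 2/5*a_s_3 + 0*a_s_4
  a_s_3 = 7/20*a_s_1 + 1/20*a_s_2 + 9/20*a_s_3 + 3/20*a_s_4

Substituting a_s_1 = 1 and a_s_4 = 0, rearrange to (I - Q) a = r where r[i] = P(i -> s_1):
  [9/20, -2/5] . (a_s_2, a_s_3) = 1/20
  [-1/20, 11/20] . (a_s_2, a_s_3) = 7/20

Solving yields:
  a_s_2 = 67/91
  a_s_3 = 64/91

Starting state is s_3, so the absorption probability is a_s_3 = 64/91.

Answer: 64/91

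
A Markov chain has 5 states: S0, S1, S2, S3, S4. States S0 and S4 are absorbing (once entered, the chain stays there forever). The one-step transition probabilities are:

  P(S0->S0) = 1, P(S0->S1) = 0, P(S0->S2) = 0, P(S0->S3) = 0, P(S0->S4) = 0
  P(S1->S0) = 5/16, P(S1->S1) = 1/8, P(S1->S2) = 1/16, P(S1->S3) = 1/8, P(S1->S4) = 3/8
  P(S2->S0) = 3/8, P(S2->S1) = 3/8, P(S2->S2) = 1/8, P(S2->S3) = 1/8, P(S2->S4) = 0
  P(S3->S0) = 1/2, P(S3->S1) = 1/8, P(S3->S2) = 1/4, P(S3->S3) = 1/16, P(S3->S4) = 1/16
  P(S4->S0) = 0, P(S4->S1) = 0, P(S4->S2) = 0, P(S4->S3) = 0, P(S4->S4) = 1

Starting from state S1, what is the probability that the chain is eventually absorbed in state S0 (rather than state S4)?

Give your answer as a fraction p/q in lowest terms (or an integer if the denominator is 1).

Let a_i = P(absorbed in S0 | start in state i).
Boundary conditions: a_S0 = 1, a_S4 = 0.
For each transient state i, a_i = sum_j P(i->j) * a_j:
  a_S1 = 5/16*a_S0 + 1/8*a_S1 + 1/16*a_S2 + 1/8*a_S3 + 3/8*a_S4
  a_S2 = 3/8*a_S0 + 3/8*a_S1 + 1/8*a_S2 + 1/8*a_S3 + 0*a_S4
  a_S3 = 1/2*a_S0 + 1/8*a_S1 + 1/4*a_S2 + 1/16*a_S3 + 1/16*a_S4

Substituting a_S0 = 1 and a_S4 = 0, rearrange to (I - Q) a = r where r[i] = P(i -> S0):
  [7/8, -1/16, -1/8] . (a_S1, a_S2, a_S3) = 5/16
  [-3/8, 7/8, -1/8] . (a_S1, a_S2, a_S3) = 3/8
  [-1/8, -1/4, 15/16] . (a_S1, a_S2, a_S3) = 1/2

Solving yields:
  a_S1 = 694/1315
  a_S2 = 1013/1315
  a_S3 = 1064/1315

Starting state is S1, so the absorption probability is a_S1 = 694/1315.

Answer: 694/1315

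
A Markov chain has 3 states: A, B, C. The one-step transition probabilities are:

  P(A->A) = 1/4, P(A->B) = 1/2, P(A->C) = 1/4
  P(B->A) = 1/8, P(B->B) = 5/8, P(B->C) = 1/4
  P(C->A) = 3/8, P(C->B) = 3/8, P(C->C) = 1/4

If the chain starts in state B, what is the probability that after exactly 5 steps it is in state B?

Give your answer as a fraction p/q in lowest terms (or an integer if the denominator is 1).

Answer: 17555/32768

Derivation:
Computing P^5 by repeated multiplication:
P^1 =
  A: [1/4, 1/2, 1/4]
  B: [1/8, 5/8, 1/4]
  C: [3/8, 3/8, 1/4]
P^2 =
  A: [7/32, 17/32, 1/4]
  B: [13/64, 35/64, 1/4]
  C: [15/64, 33/64, 1/4]
P^3 =
  A: [55/256, 137/256, 1/4]
  B: [109/512, 275/512, 1/4]
  C: [111/512, 273/512, 1/4]
P^4 =
  A: [439/2048, 1097/2048, 1/4]
  B: [877/4096, 2195/4096, 1/4]
  C: [879/4096, 2193/4096, 1/4]
P^5 =
  A: [3511/16384, 8777/16384, 1/4]
  B: [7021/32768, 17555/32768, 1/4]
  C: [7023/32768, 17553/32768, 1/4]

(P^5)[B -> B] = 17555/32768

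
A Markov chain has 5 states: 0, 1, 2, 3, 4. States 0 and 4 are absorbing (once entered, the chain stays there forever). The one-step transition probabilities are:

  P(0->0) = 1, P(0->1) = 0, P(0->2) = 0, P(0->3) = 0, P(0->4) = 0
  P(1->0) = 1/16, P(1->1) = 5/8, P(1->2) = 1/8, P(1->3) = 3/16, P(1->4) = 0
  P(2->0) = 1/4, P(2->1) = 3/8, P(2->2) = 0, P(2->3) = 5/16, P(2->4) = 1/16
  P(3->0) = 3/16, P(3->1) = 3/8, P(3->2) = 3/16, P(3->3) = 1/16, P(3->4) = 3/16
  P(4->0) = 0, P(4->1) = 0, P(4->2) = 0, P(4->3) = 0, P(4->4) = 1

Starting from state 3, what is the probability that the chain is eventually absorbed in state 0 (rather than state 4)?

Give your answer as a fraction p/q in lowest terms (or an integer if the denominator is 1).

Answer: 81/128

Derivation:
Let a_i = P(absorbed in 0 | start in state i).
Boundary conditions: a_0 = 1, a_4 = 0.
For each transient state i, a_i = sum_j P(i->j) * a_j:
  a_1 = 1/16*a_0 + 5/8*a_1 + 1/8*a_2 + 3/16*a_3 + 0*a_4
  a_2 = 1/4*a_0 + 3/8*a_1 + 0*a_2 + 5/16*a_3 + 1/16*a_4
  a_3 = 3/16*a_0 + 3/8*a_1 + 3/16*a_2 + 1/16*a_3 + 3/16*a_4

Substituting a_0 = 1 and a_4 = 0, rearrange to (I - Q) a = r where r[i] = P(i -> 0):
  [3/8, -1/8, -3/16] . (a_1, a_2, a_3) = 1/16
  [-3/8, 1, -5/16] . (a_1, a_2, a_3) = 1/4
  [-3/8, -3/16, 15/16] . (a_1, a_2, a_3) = 3/16

Solving yields:
  a_1 = 185/256
  a_2 = 23/32
  a_3 = 81/128

Starting state is 3, so the absorption probability is a_3 = 81/128.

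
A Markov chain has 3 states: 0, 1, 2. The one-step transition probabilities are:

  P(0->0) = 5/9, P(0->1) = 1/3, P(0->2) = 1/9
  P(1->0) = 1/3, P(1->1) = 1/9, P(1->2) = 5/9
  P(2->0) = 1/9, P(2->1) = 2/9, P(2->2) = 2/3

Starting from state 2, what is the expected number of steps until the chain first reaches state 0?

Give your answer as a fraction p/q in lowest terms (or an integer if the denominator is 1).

Answer: 45/7

Derivation:
Let h_i = expected steps to first reach 0 from state i.
Boundary: h_0 = 0.
First-step equations for the other states:
  h_1 = 1 + 1/3*h_0 + 1/9*h_1 + 5/9*h_2
  h_2 = 1 + 1/9*h_0 + 2/9*h_1 + 2/3*h_2

Substituting h_0 = 0 and rearranging gives the linear system (I - Q) h = 1:
  [8/9, -5/9] . (h_1, h_2) = 1
  [-2/9, 1/3] . (h_1, h_2) = 1

Solving yields:
  h_1 = 36/7
  h_2 = 45/7

Starting state is 2, so the expected hitting time is h_2 = 45/7.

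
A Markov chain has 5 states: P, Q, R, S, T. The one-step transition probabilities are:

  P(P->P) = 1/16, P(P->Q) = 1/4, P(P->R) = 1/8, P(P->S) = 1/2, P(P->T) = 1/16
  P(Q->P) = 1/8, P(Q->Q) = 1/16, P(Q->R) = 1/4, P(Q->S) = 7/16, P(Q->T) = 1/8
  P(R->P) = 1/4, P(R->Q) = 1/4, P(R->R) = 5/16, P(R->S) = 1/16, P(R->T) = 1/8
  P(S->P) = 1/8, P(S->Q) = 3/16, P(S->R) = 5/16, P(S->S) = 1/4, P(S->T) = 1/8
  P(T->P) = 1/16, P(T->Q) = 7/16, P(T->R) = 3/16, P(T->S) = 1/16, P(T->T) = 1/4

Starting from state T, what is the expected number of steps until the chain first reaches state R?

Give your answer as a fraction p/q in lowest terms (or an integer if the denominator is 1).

Let h_i = expected steps to first reach R from state i.
Boundary: h_R = 0.
First-step equations for the other states:
  h_P = 1 + 1/16*h_P + 1/4*h_Q + 1/8*h_R + 1/2*h_S + 1/16*h_T
  h_Q = 1 + 1/8*h_P + 1/16*h_Q + 1/4*h_R + 7/16*h_S + 1/8*h_T
  h_S = 1 + 1/8*h_P + 3/16*h_Q + 5/16*h_R + 1/4*h_S + 1/8*h_T
  h_T = 1 + 1/16*h_P + 7/16*h_Q + 3/16*h_R + 1/16*h_S + 1/4*h_T

Substituting h_R = 0 and rearranging gives the linear system (I - Q) h = 1:
  [15/16, -1/4, -1/2, -1/16] . (h_P, h_Q, h_S, h_T) = 1
  [-1/8, 15/16, -7/16, -1/8] . (h_P, h_Q, h_S, h_T) = 1
  [-1/8, -3/16, 3/4, -1/8] . (h_P, h_Q, h_S, h_T) = 1
  [-1/16, -7/16, -1/16, 3/4] . (h_P, h_Q, h_S, h_T) = 1

Solving yields:
  h_P = 79936/17909
  h_Q = 72048/17909
  h_S = 68256/17909
  h_T = 78256/17909

Starting state is T, so the expected hitting time is h_T = 78256/17909.

Answer: 78256/17909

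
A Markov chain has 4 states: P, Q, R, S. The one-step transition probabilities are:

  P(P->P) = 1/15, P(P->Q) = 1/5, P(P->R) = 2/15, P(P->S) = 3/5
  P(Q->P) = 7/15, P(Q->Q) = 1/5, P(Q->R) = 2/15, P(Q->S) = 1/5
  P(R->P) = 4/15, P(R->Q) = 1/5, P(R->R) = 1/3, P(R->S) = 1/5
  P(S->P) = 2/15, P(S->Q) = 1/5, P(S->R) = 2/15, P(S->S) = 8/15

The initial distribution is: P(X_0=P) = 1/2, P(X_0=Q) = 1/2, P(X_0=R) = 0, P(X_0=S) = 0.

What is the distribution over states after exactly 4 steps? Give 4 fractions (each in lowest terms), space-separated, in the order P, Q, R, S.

Propagating the distribution step by step (d_{t+1} = d_t * P):
d_0 = (P=1/2, Q=1/2, R=0, S=0)
  d_1[P] = 1/2*1/15 + 1/2*7/15 + 0*4/15 + 0*2/15 = 4/15
  d_1[Q] = 1/2*1/5 + 1/2*1/5 + 0*1/5 + 0*1/5 = 1/5
  d_1[R] = 1/2*2/15 + 1/2*2/15 + 0*1/3 + 0*2/15 = 2/15
  d_1[S] = 1/2*3/5 + 1/2*1/5 + 0*1/5 + 0*8/15 = 2/5
d_1 = (P=4/15, Q=1/5, R=2/15, S=2/5)
  d_2[P] = 4/15*1/15 + 1/5*7/15 + 2/15*4/15 + 2/5*2/15 = 1/5
  d_2[Q] = 4/15*1/5 + 1/5*1/5 + 2/15*1/5 + 2/5*1/5 = 1/5
  d_2[R] = 4/15*2/15 + 1/5*2/15 + 2/15*1/3 + 2/5*2/15 = 4/25
  d_2[S] = 4/15*3/5 + 1/5*1/5 + 2/15*1/5 + 2/5*8/15 = 11/25
d_2 = (P=1/5, Q=1/5, R=4/25, S=11/25)
  d_3[P] = 1/5*1/15 + 1/5*7/15 + 4/25*4/15 + 11/25*2/15 = 26/125
  d_3[Q] = 1/5*1/5 + 1/5*1/5 + 4/25*1/5 + 11/25*1/5 = 1/5
  d_3[R] = 1/5*2/15 + 1/5*2/15 + 4/25*1/3 + 11/25*2/15 = 62/375
  d_3[S] = 1/5*3/5 + 1/5*1/5 + 4/25*1/5 + 11/25*8/15 = 32/75
d_3 = (P=26/125, Q=1/5, R=62/375, S=32/75)
  d_4[P] = 26/125*1/15 + 1/5*7/15 + 62/375*4/15 + 32/75*2/15 = 1171/5625
  d_4[Q] = 26/125*1/5 + 1/5*1/5 + 62/375*1/5 + 32/75*1/5 = 1/5
  d_4[R] = 26/125*2/15 + 1/5*2/15 + 62/375*1/3 + 32/75*2/15 = 104/625
  d_4[S] = 26/125*3/5 + 1/5*1/5 + 62/375*1/5 + 32/75*8/15 = 2393/5625
d_4 = (P=1171/5625, Q=1/5, R=104/625, S=2393/5625)

Answer: 1171/5625 1/5 104/625 2393/5625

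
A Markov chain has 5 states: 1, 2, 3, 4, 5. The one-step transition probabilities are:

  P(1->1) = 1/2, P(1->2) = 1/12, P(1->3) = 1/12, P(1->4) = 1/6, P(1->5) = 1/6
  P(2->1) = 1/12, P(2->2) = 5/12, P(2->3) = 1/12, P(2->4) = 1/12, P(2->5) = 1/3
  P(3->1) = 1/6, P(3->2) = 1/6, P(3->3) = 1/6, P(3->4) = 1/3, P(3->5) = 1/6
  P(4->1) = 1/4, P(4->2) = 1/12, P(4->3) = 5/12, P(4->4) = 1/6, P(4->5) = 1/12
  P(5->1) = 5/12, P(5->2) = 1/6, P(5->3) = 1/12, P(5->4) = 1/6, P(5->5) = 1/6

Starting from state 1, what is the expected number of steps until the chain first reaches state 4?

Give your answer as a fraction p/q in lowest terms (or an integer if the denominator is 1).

Let h_i = expected steps to first reach 4 from state i.
Boundary: h_4 = 0.
First-step equations for the other states:
  h_1 = 1 + 1/2*h_1 + 1/12*h_2 + 1/12*h_3 + 1/6*h_4 + 1/6*h_5
  h_2 = 1 + 1/12*h_1 + 5/12*h_2 + 1/12*h_3 + 1/12*h_4 + 1/3*h_5
  h_3 = 1 + 1/6*h_1 + 1/6*h_2 + 1/6*h_3 + 1/3*h_4 + 1/6*h_5
  h_5 = 1 + 5/12*h_1 + 1/6*h_2 + 1/12*h_3 + 1/6*h_4 + 1/6*h_5

Substituting h_4 = 0 and rearranging gives the linear system (I - Q) h = 1:
  [1/2, -1/12, -1/12, -1/6] . (h_1, h_2, h_3, h_5) = 1
  [-1/12, 7/12, -1/12, -1/3] . (h_1, h_2, h_3, h_5) = 1
  [-1/6, -1/6, 5/6, -1/6] . (h_1, h_2, h_3, h_5) = 1
  [-5/12, -1/6, -1/12, 5/6] . (h_1, h_2, h_3, h_5) = 1

Solving yields:
  h_1 = 564/95
  h_2 = 636/95
  h_3 = 468/95
  h_5 = 6

Starting state is 1, so the expected hitting time is h_1 = 564/95.

Answer: 564/95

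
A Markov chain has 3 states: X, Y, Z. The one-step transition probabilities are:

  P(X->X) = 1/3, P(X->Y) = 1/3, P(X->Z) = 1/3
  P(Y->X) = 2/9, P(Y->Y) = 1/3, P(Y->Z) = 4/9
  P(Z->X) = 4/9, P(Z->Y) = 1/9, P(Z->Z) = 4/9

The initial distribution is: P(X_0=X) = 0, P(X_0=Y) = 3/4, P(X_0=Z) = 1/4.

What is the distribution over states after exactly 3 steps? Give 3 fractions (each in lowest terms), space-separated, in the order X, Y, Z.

Answer: 515/1458 176/729 197/486

Derivation:
Propagating the distribution step by step (d_{t+1} = d_t * P):
d_0 = (X=0, Y=3/4, Z=1/4)
  d_1[X] = 0*1/3 + 3/4*2/9 + 1/4*4/9 = 5/18
  d_1[Y] = 0*1/3 + 3/4*1/3 + 1/4*1/9 = 5/18
  d_1[Z] = 0*1/3 + 3/4*4/9 + 1/4*4/9 = 4/9
d_1 = (X=5/18, Y=5/18, Z=4/9)
  d_2[X] = 5/18*1/3 + 5/18*2/9 + 4/9*4/9 = 19/54
  d_2[Y] = 5/18*1/3 + 5/18*1/3 + 4/9*1/9 = 19/81
  d_2[Z] = 5/18*1/3 + 5/18*4/9 + 4/9*4/9 = 67/162
d_2 = (X=19/54, Y=19/81, Z=67/162)
  d_3[X] = 19/54*1/3 + 19/81*2/9 + 67/162*4/9 = 515/1458
  d_3[Y] = 19/54*1/3 + 19/81*1/3 + 67/162*1/9 = 176/729
  d_3[Z] = 19/54*1/3 + 19/81*4/9 + 67/162*4/9 = 197/486
d_3 = (X=515/1458, Y=176/729, Z=197/486)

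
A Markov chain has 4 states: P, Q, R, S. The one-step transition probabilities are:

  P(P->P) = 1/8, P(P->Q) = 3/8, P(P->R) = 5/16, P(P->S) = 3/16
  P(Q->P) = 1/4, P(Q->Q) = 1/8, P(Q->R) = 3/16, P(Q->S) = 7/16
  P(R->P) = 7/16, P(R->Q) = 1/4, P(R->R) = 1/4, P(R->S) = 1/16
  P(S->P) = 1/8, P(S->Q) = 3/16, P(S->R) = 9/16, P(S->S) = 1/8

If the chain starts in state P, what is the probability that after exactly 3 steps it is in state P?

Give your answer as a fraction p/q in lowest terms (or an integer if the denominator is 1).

Computing P^3 by repeated multiplication:
P^1 =
  P: [1/8, 3/8, 5/16, 3/16]
  Q: [1/4, 1/8, 3/16, 7/16]
  R: [7/16, 1/4, 1/4, 1/16]
  S: [1/8, 3/16, 9/16, 1/8]
P^2 =
  P: [69/256, 53/256, 75/256, 59/256]
  Q: [51/256, 61/256, 101/256, 43/256]
  R: [15/64, 69/256, 9/32, 55/256]
  S: [83/256, 15/64, 73/256, 5/32]
P^3 =
  P: [993/4096, 997/4096, 1335/4096, 771/4096]
  Q: [1139/4096, 961/4096, 1229/4096, 767/4096]
  R: [505/2048, 951/4096, 645/2048, 845/4096]
  S: [997/4096, 515/2048, 1247/4096, 411/2048]

(P^3)[P -> P] = 993/4096

Answer: 993/4096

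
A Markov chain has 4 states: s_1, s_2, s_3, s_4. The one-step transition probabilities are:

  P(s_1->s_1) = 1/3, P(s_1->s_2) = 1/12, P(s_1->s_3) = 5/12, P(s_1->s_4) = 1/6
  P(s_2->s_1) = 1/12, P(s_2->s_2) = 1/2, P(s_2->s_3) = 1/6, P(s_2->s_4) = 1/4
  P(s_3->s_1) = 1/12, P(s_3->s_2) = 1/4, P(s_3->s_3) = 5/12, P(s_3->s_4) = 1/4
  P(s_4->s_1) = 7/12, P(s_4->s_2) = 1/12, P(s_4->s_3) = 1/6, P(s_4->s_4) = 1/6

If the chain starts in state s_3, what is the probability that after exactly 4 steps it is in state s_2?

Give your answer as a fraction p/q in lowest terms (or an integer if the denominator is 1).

Answer: 4819/20736

Derivation:
Computing P^4 by repeated multiplication:
P^1 =
  s_1: [1/3, 1/12, 5/12, 1/6]
  s_2: [1/12, 1/2, 1/6, 1/4]
  s_3: [1/12, 1/4, 5/12, 1/4]
  s_4: [7/12, 1/12, 1/6, 1/6]
P^2 =
  s_1: [1/4, 3/16, 17/48, 5/24]
  s_2: [11/48, 23/72, 11/48, 2/9]
  s_3: [11/48, 37/144, 7/24, 2/9]
  s_4: [5/16, 7/48, 17/48, 3/16]
P^3 =
  s_1: [1/4, 127/576, 61/192, 61/288]
  s_2: [145/576, 55/216, 9/32, 367/1728]
  s_3: [145/576, 413/1728, 19/64, 367/1728]
  s_4: [49/192, 13/64, 1/3, 5/24]
P^4 =
  s_1: [145/576, 1577/6912, 79/256, 731/3456]
  s_2: [1745/6912, 1225/5184, 691/2304, 2191/10368]
  s_3: [1745/6912, 4819/20736, 175/576, 2191/10368]
  s_4: [193/768, 515/2304, 241/768, 487/2304]

(P^4)[s_3 -> s_2] = 4819/20736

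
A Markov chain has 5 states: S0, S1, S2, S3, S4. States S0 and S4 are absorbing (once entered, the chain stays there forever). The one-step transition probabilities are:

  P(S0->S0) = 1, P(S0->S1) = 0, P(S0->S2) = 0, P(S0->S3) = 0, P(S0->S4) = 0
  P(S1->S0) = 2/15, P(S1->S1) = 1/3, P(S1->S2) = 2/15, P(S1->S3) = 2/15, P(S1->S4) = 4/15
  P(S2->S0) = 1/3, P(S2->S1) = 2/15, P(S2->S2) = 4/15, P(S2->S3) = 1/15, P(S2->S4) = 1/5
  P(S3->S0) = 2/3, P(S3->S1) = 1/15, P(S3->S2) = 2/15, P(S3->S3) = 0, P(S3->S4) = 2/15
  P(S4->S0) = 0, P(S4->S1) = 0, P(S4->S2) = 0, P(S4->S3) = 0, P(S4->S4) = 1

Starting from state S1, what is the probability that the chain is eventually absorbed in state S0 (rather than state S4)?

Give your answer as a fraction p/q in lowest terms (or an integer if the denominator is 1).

Answer: 368/769

Derivation:
Let a_i = P(absorbed in S0 | start in state i).
Boundary conditions: a_S0 = 1, a_S4 = 0.
For each transient state i, a_i = sum_j P(i->j) * a_j:
  a_S1 = 2/15*a_S0 + 1/3*a_S1 + 2/15*a_S2 + 2/15*a_S3 + 4/15*a_S4
  a_S2 = 1/3*a_S0 + 2/15*a_S1 + 4/15*a_S2 + 1/15*a_S3 + 1/5*a_S4
  a_S3 = 2/3*a_S0 + 1/15*a_S1 + 2/15*a_S2 + 0*a_S3 + 2/15*a_S4

Substituting a_S0 = 1 and a_S4 = 0, rearrange to (I - Q) a = r where r[i] = P(i -> S0):
  [2/3, -2/15, -2/15] . (a_S1, a_S2, a_S3) = 2/15
  [-2/15, 11/15, -1/15] . (a_S1, a_S2, a_S3) = 1/3
  [-1/15, -2/15, 1] . (a_S1, a_S2, a_S3) = 2/3

Solving yields:
  a_S1 = 368/769
  a_S2 = 471/769
  a_S3 = 600/769

Starting state is S1, so the absorption probability is a_S1 = 368/769.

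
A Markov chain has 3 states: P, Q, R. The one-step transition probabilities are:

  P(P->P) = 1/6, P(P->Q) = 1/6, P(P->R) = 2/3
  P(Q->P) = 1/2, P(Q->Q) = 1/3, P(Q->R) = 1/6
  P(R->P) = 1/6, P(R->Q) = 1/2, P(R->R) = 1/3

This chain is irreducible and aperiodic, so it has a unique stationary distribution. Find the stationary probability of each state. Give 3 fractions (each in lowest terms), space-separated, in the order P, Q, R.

The stationary distribution satisfies pi = pi * P, i.e.:
  pi_P = 1/6*pi_P + 1/2*pi_Q + 1/6*pi_R
  pi_Q = 1/6*pi_P + 1/3*pi_Q + 1/2*pi_R
  pi_R = 2/3*pi_P + 1/6*pi_Q + 1/3*pi_R
with normalization: pi_P + pi_Q + pi_R = 1.

Using the first 2 balance equations plus normalization, the linear system A*pi = b is:
  [-5/6, 1/2, 1/6] . pi = 0
  [1/6, -2/3, 1/2] . pi = 0
  [1, 1, 1] . pi = 1

Solving yields:
  pi_P = 13/46
  pi_Q = 8/23
  pi_R = 17/46

Verification (pi * P):
  13/46*1/6 + 8/23*1/2 + 17/46*1/6 = 13/46 = pi_P  (ok)
  13/46*1/6 + 8/23*1/3 + 17/46*1/2 = 8/23 = pi_Q  (ok)
  13/46*2/3 + 8/23*1/6 + 17/46*1/3 = 17/46 = pi_R  (ok)

Answer: 13/46 8/23 17/46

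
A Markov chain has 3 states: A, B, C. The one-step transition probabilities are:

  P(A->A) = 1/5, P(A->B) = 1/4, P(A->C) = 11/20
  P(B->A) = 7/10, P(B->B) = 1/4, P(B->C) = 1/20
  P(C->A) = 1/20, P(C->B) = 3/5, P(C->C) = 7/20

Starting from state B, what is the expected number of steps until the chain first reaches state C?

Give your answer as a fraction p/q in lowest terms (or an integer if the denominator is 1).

Answer: 60/17

Derivation:
Let h_i = expected steps to first reach C from state i.
Boundary: h_C = 0.
First-step equations for the other states:
  h_A = 1 + 1/5*h_A + 1/4*h_B + 11/20*h_C
  h_B = 1 + 7/10*h_A + 1/4*h_B + 1/20*h_C

Substituting h_C = 0 and rearranging gives the linear system (I - Q) h = 1:
  [4/5, -1/4] . (h_A, h_B) = 1
  [-7/10, 3/4] . (h_A, h_B) = 1

Solving yields:
  h_A = 40/17
  h_B = 60/17

Starting state is B, so the expected hitting time is h_B = 60/17.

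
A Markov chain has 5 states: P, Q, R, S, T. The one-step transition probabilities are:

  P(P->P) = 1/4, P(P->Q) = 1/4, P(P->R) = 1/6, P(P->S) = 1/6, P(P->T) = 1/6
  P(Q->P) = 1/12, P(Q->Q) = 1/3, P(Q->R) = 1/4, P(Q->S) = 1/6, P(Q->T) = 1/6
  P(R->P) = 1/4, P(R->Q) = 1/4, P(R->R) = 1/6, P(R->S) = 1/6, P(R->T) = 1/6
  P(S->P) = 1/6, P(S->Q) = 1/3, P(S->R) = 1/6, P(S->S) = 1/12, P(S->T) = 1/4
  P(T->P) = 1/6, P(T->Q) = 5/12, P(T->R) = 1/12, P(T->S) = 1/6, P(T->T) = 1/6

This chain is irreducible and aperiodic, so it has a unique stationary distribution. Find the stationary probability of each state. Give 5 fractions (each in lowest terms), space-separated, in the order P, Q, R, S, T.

Answer: 145/858 137/429 51/286 2/13 7/39

Derivation:
The stationary distribution satisfies pi = pi * P, i.e.:
  pi_P = 1/4*pi_P + 1/12*pi_Q + 1/4*pi_R + 1/6*pi_S + 1/6*pi_T
  pi_Q = 1/4*pi_P + 1/3*pi_Q + 1/4*pi_R + 1/3*pi_S + 5/12*pi_T
  pi_R = 1/6*pi_P + 1/4*pi_Q + 1/6*pi_R + 1/6*pi_S + 1/12*pi_T
  pi_S = 1/6*pi_P + 1/6*pi_Q + 1/6*pi_R + 1/12*pi_S + 1/6*pi_T
  pi_T = 1/6*pi_P + 1/6*pi_Q + 1/6*pi_R + 1/4*pi_S + 1/6*pi_T
with normalization: pi_P + pi_Q + pi_R + pi_S + pi_T = 1.

Using the first 4 balance equations plus normalization, the linear system A*pi = b is:
  [-3/4, 1/12, 1/4, 1/6, 1/6] . pi = 0
  [1/4, -2/3, 1/4, 1/3, 5/12] . pi = 0
  [1/6, 1/4, -5/6, 1/6, 1/12] . pi = 0
  [1/6, 1/6, 1/6, -11/12, 1/6] . pi = 0
  [1, 1, 1, 1, 1] . pi = 1

Solving yields:
  pi_P = 145/858
  pi_Q = 137/429
  pi_R = 51/286
  pi_S = 2/13
  pi_T = 7/39

Verification (pi * P):
  145/858*1/4 + 137/429*1/12 + 51/286*1/4 + 2/13*1/6 + 7/39*1/6 = 145/858 = pi_P  (ok)
  145/858*1/4 + 137/429*1/3 + 51/286*1/4 + 2/13*1/3 + 7/39*5/12 = 137/429 = pi_Q  (ok)
  145/858*1/6 + 137/429*1/4 + 51/286*1/6 + 2/13*1/6 + 7/39*1/12 = 51/286 = pi_R  (ok)
  145/858*1/6 + 137/429*1/6 + 51/286*1/6 + 2/13*1/12 + 7/39*1/6 = 2/13 = pi_S  (ok)
  145/858*1/6 + 137/429*1/6 + 51/286*1/6 + 2/13*1/4 + 7/39*1/6 = 7/39 = pi_T  (ok)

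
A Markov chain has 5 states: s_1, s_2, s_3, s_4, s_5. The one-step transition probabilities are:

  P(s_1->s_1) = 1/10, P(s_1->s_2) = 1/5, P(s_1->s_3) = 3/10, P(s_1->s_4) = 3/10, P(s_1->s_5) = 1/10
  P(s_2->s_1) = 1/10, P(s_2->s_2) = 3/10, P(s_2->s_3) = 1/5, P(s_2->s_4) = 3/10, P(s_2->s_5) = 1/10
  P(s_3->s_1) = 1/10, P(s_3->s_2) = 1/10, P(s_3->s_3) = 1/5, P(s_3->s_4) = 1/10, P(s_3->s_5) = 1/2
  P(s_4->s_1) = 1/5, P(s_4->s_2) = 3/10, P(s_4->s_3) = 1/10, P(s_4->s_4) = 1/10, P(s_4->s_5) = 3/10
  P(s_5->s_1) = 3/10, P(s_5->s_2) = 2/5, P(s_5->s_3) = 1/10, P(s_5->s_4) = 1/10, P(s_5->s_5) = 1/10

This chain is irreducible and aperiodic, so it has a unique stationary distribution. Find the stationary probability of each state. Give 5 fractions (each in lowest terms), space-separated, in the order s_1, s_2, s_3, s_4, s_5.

The stationary distribution satisfies pi = pi * P, i.e.:
  pi_s_1 = 1/10*pi_s_1 + 1/10*pi_s_2 + 1/10*pi_s_3 + 1/5*pi_s_4 + 3/10*pi_s_5
  pi_s_2 = 1/5*pi_s_1 + 3/10*pi_s_2 + 1/10*pi_s_3 + 3/10*pi_s_4 + 2/5*pi_s_5
  pi_s_3 = 3/10*pi_s_1 + 1/5*pi_s_2 + 1/5*pi_s_3 + 1/10*pi_s_4 + 1/10*pi_s_5
  pi_s_4 = 3/10*pi_s_1 + 3/10*pi_s_2 + 1/10*pi_s_3 + 1/10*pi_s_4 + 1/10*pi_s_5
  pi_s_5 = 1/10*pi_s_1 + 1/10*pi_s_2 + 1/2*pi_s_3 + 3/10*pi_s_4 + 1/10*pi_s_5
with normalization: pi_s_1 + pi_s_2 + pi_s_3 + pi_s_4 + pi_s_5 = 1.

Using the first 4 balance equations plus normalization, the linear system A*pi = b is:
  [-9/10, 1/10, 1/10, 1/5, 3/10] . pi = 0
  [1/5, -7/10, 1/10, 3/10, 2/5] . pi = 0
  [3/10, 1/5, -4/5, 1/10, 1/10] . pi = 0
  [3/10, 3/10, 1/10, -9/10, 1/10] . pi = 0
  [1, 1, 1, 1, 1] . pi = 1

Solving yields:
  pi_s_1 = 1001/6250
  pi_s_2 = 842/3125
  pi_s_3 = 552/3125
  pi_s_4 = 581/3125
  pi_s_5 = 1299/6250

Verification (pi * P):
  1001/6250*1/10 + 842/3125*1/10 + 552/3125*1/10 + 581/3125*1/5 + 1299/6250*3/10 = 1001/6250 = pi_s_1  (ok)
  1001/6250*1/5 + 842/3125*3/10 + 552/3125*1/10 + 581/3125*3/10 + 1299/6250*2/5 = 842/3125 = pi_s_2  (ok)
  1001/6250*3/10 + 842/3125*1/5 + 552/3125*1/5 + 581/3125*1/10 + 1299/6250*1/10 = 552/3125 = pi_s_3  (ok)
  1001/6250*3/10 + 842/3125*3/10 + 552/3125*1/10 + 581/3125*1/10 + 1299/6250*1/10 = 581/3125 = pi_s_4  (ok)
  1001/6250*1/10 + 842/3125*1/10 + 552/3125*1/2 + 581/3125*3/10 + 1299/6250*1/10 = 1299/6250 = pi_s_5  (ok)

Answer: 1001/6250 842/3125 552/3125 581/3125 1299/6250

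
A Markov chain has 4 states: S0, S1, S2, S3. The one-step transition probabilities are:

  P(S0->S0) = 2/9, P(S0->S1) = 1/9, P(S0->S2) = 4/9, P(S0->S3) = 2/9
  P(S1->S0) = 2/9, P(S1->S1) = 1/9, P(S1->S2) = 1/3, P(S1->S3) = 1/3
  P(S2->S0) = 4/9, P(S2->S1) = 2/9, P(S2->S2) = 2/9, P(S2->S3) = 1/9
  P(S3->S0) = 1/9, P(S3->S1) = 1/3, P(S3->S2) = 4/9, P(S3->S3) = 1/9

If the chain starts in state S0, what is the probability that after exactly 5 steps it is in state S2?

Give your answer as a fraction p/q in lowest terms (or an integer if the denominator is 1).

Computing P^5 by repeated multiplication:
P^1 =
  S0: [2/9, 1/9, 4/9, 2/9]
  S1: [2/9, 1/9, 1/3, 1/3]
  S2: [4/9, 2/9, 2/9, 1/9]
  S3: [1/9, 1/3, 4/9, 1/9]
P^2 =
  S0: [8/27, 17/81, 1/3, 13/81]
  S1: [7/27, 2/9, 29/81, 13/81]
  S2: [7/27, 13/81, 10/27, 17/81]
  S3: [25/81, 5/27, 25/81, 16/81]
P^3 =
  S0: [203/729, 134/729, 253/729, 139/729]
  S1: [23/81, 136/729, 248/729, 46/243]
  S2: [205/729, 145/729, 251/729, 128/729]
  S3: [196/729, 46/243, 259/729, 136/729]
P^4 =
  S0: [1825/6561, 140/729, 2276/6561, 400/2187]
  S1: [1816/6561, 1253/6561, 2284/6561, 1208/6561]
  S2: [1832/6561, 412/2187, 2269/6561, 136/729]
  S3: [1840/6561, 140/729, 2260/6561, 1201/6561]
P^5 =
  S0: [16474/59049, 11237/59049, 20432/59049, 10906/59049]
  S1: [5494/19683, 11261/59049, 20423/59049, 10883/59049]
  S2: [16436/59049, 11278/59049, 20470/59049, 10865/59049]
  S3: [16441/59049, 1247/6561, 20464/59049, 10921/59049]

(P^5)[S0 -> S2] = 20432/59049

Answer: 20432/59049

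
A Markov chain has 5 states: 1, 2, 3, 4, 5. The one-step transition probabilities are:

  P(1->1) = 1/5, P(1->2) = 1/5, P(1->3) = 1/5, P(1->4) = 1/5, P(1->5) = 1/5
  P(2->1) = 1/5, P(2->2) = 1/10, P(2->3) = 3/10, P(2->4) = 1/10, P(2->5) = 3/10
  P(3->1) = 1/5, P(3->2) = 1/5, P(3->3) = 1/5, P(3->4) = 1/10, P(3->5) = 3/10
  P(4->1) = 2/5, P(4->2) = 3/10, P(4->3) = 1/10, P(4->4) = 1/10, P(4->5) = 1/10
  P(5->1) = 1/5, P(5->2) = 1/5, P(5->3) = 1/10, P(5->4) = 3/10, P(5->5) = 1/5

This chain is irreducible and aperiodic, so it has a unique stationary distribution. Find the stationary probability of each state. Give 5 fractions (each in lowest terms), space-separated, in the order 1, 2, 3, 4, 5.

Answer: 131/561 1216/6171 372/2057 94/561 124/561

Derivation:
The stationary distribution satisfies pi = pi * P, i.e.:
  pi_1 = 1/5*pi_1 + 1/5*pi_2 + 1/5*pi_3 + 2/5*pi_4 + 1/5*pi_5
  pi_2 = 1/5*pi_1 + 1/10*pi_2 + 1/5*pi_3 + 3/10*pi_4 + 1/5*pi_5
  pi_3 = 1/5*pi_1 + 3/10*pi_2 + 1/5*pi_3 + 1/10*pi_4 + 1/10*pi_5
  pi_4 = 1/5*pi_1 + 1/10*pi_2 + 1/10*pi_3 + 1/10*pi_4 + 3/10*pi_5
  pi_5 = 1/5*pi_1 + 3/10*pi_2 + 3/10*pi_3 + 1/10*pi_4 + 1/5*pi_5
with normalization: pi_1 + pi_2 + pi_3 + pi_4 + pi_5 = 1.

Using the first 4 balance equations plus normalization, the linear system A*pi = b is:
  [-4/5, 1/5, 1/5, 2/5, 1/5] . pi = 0
  [1/5, -9/10, 1/5, 3/10, 1/5] . pi = 0
  [1/5, 3/10, -4/5, 1/10, 1/10] . pi = 0
  [1/5, 1/10, 1/10, -9/10, 3/10] . pi = 0
  [1, 1, 1, 1, 1] . pi = 1

Solving yields:
  pi_1 = 131/561
  pi_2 = 1216/6171
  pi_3 = 372/2057
  pi_4 = 94/561
  pi_5 = 124/561

Verification (pi * P):
  131/561*1/5 + 1216/6171*1/5 + 372/2057*1/5 + 94/561*2/5 + 124/561*1/5 = 131/561 = pi_1  (ok)
  131/561*1/5 + 1216/6171*1/10 + 372/2057*1/5 + 94/561*3/10 + 124/561*1/5 = 1216/6171 = pi_2  (ok)
  131/561*1/5 + 1216/6171*3/10 + 372/2057*1/5 + 94/561*1/10 + 124/561*1/10 = 372/2057 = pi_3  (ok)
  131/561*1/5 + 1216/6171*1/10 + 372/2057*1/10 + 94/561*1/10 + 124/561*3/10 = 94/561 = pi_4  (ok)
  131/561*1/5 + 1216/6171*3/10 + 372/2057*3/10 + 94/561*1/10 + 124/561*1/5 = 124/561 = pi_5  (ok)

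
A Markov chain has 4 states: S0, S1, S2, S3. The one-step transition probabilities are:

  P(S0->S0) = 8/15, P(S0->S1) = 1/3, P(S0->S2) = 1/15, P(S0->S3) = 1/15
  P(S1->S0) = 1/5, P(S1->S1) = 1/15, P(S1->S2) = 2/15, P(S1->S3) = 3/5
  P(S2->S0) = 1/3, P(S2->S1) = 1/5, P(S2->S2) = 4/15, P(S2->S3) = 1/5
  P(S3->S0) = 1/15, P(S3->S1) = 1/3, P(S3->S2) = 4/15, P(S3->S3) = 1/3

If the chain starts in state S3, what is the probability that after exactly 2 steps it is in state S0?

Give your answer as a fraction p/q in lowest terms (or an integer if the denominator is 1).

Computing P^2 by repeated multiplication:
P^1 =
  S0: [8/15, 1/3, 1/15, 1/15]
  S1: [1/5, 1/15, 2/15, 3/5]
  S2: [1/3, 1/5, 4/15, 1/5]
  S3: [1/15, 1/3, 4/15, 1/3]
P^2 =
  S0: [17/45, 53/225, 26/225, 61/225]
  S1: [46/225, 67/225, 49/225, 7/25]
  S2: [8/25, 11/45, 13/75, 59/225]
  S3: [16/75, 47/225, 47/225, 83/225]

(P^2)[S3 -> S0] = 16/75

Answer: 16/75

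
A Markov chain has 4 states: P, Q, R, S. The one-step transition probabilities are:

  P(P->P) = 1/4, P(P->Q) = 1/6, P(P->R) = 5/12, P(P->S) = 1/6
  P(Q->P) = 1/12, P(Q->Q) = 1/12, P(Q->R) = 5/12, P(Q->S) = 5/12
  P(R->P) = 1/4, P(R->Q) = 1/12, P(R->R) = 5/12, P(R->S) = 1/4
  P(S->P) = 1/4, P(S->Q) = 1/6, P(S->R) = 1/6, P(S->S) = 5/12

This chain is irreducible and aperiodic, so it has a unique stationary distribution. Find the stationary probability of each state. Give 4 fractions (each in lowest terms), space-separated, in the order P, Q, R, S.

Answer: 164/717 61/478 163/478 217/717

Derivation:
The stationary distribution satisfies pi = pi * P, i.e.:
  pi_P = 1/4*pi_P + 1/12*pi_Q + 1/4*pi_R + 1/4*pi_S
  pi_Q = 1/6*pi_P + 1/12*pi_Q + 1/12*pi_R + 1/6*pi_S
  pi_R = 5/12*pi_P + 5/12*pi_Q + 5/12*pi_R + 1/6*pi_S
  pi_S = 1/6*pi_P + 5/12*pi_Q + 1/4*pi_R + 5/12*pi_S
with normalization: pi_P + pi_Q + pi_R + pi_S = 1.

Using the first 3 balance equations plus normalization, the linear system A*pi = b is:
  [-3/4, 1/12, 1/4, 1/4] . pi = 0
  [1/6, -11/12, 1/12, 1/6] . pi = 0
  [5/12, 5/12, -7/12, 1/6] . pi = 0
  [1, 1, 1, 1] . pi = 1

Solving yields:
  pi_P = 164/717
  pi_Q = 61/478
  pi_R = 163/478
  pi_S = 217/717

Verification (pi * P):
  164/717*1/4 + 61/478*1/12 + 163/478*1/4 + 217/717*1/4 = 164/717 = pi_P  (ok)
  164/717*1/6 + 61/478*1/12 + 163/478*1/12 + 217/717*1/6 = 61/478 = pi_Q  (ok)
  164/717*5/12 + 61/478*5/12 + 163/478*5/12 + 217/717*1/6 = 163/478 = pi_R  (ok)
  164/717*1/6 + 61/478*5/12 + 163/478*1/4 + 217/717*5/12 = 217/717 = pi_S  (ok)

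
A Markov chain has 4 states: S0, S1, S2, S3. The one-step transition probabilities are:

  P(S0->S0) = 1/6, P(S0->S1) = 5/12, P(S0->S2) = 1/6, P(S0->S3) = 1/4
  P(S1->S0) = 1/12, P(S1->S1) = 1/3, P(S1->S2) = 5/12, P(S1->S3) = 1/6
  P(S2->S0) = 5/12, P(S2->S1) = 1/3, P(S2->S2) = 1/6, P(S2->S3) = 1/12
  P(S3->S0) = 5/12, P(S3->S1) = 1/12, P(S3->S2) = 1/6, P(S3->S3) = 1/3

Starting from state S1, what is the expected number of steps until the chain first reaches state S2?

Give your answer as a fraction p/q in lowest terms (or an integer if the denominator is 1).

Answer: 1272/407

Derivation:
Let h_i = expected steps to first reach S2 from state i.
Boundary: h_S2 = 0.
First-step equations for the other states:
  h_S0 = 1 + 1/6*h_S0 + 5/12*h_S1 + 1/6*h_S2 + 1/4*h_S3
  h_S1 = 1 + 1/12*h_S0 + 1/3*h_S1 + 5/12*h_S2 + 1/6*h_S3
  h_S3 = 1 + 5/12*h_S0 + 1/12*h_S1 + 1/6*h_S2 + 1/3*h_S3

Substituting h_S2 = 0 and rearranging gives the linear system (I - Q) h = 1:
  [5/6, -5/12, -1/4] . (h_S0, h_S1, h_S3) = 1
  [-1/12, 2/3, -1/6] . (h_S0, h_S1, h_S3) = 1
  [-5/12, -1/12, 2/3] . (h_S0, h_S1, h_S3) = 1

Solving yields:
  h_S0 = 1668/407
  h_S1 = 1272/407
  h_S3 = 1812/407

Starting state is S1, so the expected hitting time is h_S1 = 1272/407.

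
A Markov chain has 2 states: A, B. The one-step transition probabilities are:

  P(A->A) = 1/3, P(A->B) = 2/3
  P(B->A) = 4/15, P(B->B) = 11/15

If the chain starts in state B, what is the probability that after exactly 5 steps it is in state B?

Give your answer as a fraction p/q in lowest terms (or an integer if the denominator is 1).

Answer: 542411/759375

Derivation:
Computing P^5 by repeated multiplication:
P^1 =
  A: [1/3, 2/3]
  B: [4/15, 11/15]
P^2 =
  A: [13/45, 32/45]
  B: [64/225, 161/225]
P^3 =
  A: [193/675, 482/675]
  B: [964/3375, 2411/3375]
P^4 =
  A: [2893/10125, 7232/10125]
  B: [14464/50625, 36161/50625]
P^5 =
  A: [43393/151875, 108482/151875]
  B: [216964/759375, 542411/759375]

(P^5)[B -> B] = 542411/759375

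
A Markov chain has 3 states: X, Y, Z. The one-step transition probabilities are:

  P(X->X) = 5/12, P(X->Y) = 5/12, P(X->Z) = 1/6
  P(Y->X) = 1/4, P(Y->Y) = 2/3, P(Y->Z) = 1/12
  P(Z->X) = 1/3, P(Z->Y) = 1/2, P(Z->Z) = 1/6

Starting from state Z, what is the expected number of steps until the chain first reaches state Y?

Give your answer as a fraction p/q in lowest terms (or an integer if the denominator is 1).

Answer: 66/31

Derivation:
Let h_i = expected steps to first reach Y from state i.
Boundary: h_Y = 0.
First-step equations for the other states:
  h_X = 1 + 5/12*h_X + 5/12*h_Y + 1/6*h_Z
  h_Z = 1 + 1/3*h_X + 1/2*h_Y + 1/6*h_Z

Substituting h_Y = 0 and rearranging gives the linear system (I - Q) h = 1:
  [7/12, -1/6] . (h_X, h_Z) = 1
  [-1/3, 5/6] . (h_X, h_Z) = 1

Solving yields:
  h_X = 72/31
  h_Z = 66/31

Starting state is Z, so the expected hitting time is h_Z = 66/31.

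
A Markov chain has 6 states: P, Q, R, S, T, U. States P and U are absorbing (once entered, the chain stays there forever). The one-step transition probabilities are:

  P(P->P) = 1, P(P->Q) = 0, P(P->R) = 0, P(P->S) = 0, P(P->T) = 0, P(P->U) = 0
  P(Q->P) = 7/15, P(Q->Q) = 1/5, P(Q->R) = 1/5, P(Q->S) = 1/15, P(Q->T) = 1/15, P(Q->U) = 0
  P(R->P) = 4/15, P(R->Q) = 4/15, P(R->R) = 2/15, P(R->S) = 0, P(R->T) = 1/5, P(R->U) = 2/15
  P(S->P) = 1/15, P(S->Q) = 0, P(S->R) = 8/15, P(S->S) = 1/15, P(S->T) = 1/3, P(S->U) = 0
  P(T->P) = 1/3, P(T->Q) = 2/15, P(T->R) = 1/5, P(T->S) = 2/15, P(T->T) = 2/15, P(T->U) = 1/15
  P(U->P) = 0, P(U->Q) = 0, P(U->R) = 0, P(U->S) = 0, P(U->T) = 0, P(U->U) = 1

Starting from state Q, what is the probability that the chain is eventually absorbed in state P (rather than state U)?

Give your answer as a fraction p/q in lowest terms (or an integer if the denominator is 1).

Let a_i = P(absorbed in P | start in state i).
Boundary conditions: a_P = 1, a_U = 0.
For each transient state i, a_i = sum_j P(i->j) * a_j:
  a_Q = 7/15*a_P + 1/5*a_Q + 1/5*a_R + 1/15*a_S + 1/15*a_T + 0*a_U
  a_R = 4/15*a_P + 4/15*a_Q + 2/15*a_R + 0*a_S + 1/5*a_T + 2/15*a_U
  a_S = 1/15*a_P + 0*a_Q + 8/15*a_R + 1/15*a_S + 1/3*a_T + 0*a_U
  a_T = 1/3*a_P + 2/15*a_Q + 1/5*a_R + 2/15*a_S + 2/15*a_T + 1/15*a_U

Substituting a_P = 1 and a_U = 0, rearrange to (I - Q) a = r where r[i] = P(i -> P):
  [4/5, -1/5, -1/15, -1/15] . (a_Q, a_R, a_S, a_T) = 7/15
  [-4/15, 13/15, 0, -1/5] . (a_Q, a_R, a_S, a_T) = 4/15
  [0, -8/15, 14/15, -1/3] . (a_Q, a_R, a_S, a_T) = 1/15
  [-2/15, -1/5, -2/15, 13/15] . (a_Q, a_R, a_S, a_T) = 1/3

Solving yields:
  a_Q = 19395/21178
  a_R = 8273/10589
  a_S = 8627/10589
  a_T = 8801/10589

Starting state is Q, so the absorption probability is a_Q = 19395/21178.

Answer: 19395/21178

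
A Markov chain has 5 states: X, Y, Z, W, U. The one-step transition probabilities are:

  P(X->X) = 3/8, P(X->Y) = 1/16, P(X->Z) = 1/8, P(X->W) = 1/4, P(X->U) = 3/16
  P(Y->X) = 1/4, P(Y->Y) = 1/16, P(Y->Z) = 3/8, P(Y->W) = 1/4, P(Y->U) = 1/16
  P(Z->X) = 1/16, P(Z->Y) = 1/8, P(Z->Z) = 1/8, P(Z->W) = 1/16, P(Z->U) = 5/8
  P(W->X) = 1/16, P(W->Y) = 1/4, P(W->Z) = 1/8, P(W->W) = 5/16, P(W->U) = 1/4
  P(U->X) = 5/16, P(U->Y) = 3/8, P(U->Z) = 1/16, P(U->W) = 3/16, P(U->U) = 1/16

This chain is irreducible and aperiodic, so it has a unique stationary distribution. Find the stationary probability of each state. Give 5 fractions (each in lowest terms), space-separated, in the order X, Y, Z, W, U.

Answer: 1303/5909 3232/17727 5561/35454 7823/35454 1298/5909

Derivation:
The stationary distribution satisfies pi = pi * P, i.e.:
  pi_X = 3/8*pi_X + 1/4*pi_Y + 1/16*pi_Z + 1/16*pi_W + 5/16*pi_U
  pi_Y = 1/16*pi_X + 1/16*pi_Y + 1/8*pi_Z + 1/4*pi_W + 3/8*pi_U
  pi_Z = 1/8*pi_X + 3/8*pi_Y + 1/8*pi_Z + 1/8*pi_W + 1/16*pi_U
  pi_W = 1/4*pi_X + 1/4*pi_Y + 1/16*pi_Z + 5/16*pi_W + 3/16*pi_U
  pi_U = 3/16*pi_X + 1/16*pi_Y + 5/8*pi_Z + 1/4*pi_W + 1/16*pi_U
with normalization: pi_X + pi_Y + pi_Z + pi_W + pi_U = 1.

Using the first 4 balance equations plus normalization, the linear system A*pi = b is:
  [-5/8, 1/4, 1/16, 1/16, 5/16] . pi = 0
  [1/16, -15/16, 1/8, 1/4, 3/8] . pi = 0
  [1/8, 3/8, -7/8, 1/8, 1/16] . pi = 0
  [1/4, 1/4, 1/16, -11/16, 3/16] . pi = 0
  [1, 1, 1, 1, 1] . pi = 1

Solving yields:
  pi_X = 1303/5909
  pi_Y = 3232/17727
  pi_Z = 5561/35454
  pi_W = 7823/35454
  pi_U = 1298/5909

Verification (pi * P):
  1303/5909*3/8 + 3232/17727*1/4 + 5561/35454*1/16 + 7823/35454*1/16 + 1298/5909*5/16 = 1303/5909 = pi_X  (ok)
  1303/5909*1/16 + 3232/17727*1/16 + 5561/35454*1/8 + 7823/35454*1/4 + 1298/5909*3/8 = 3232/17727 = pi_Y  (ok)
  1303/5909*1/8 + 3232/17727*3/8 + 5561/35454*1/8 + 7823/35454*1/8 + 1298/5909*1/16 = 5561/35454 = pi_Z  (ok)
  1303/5909*1/4 + 3232/17727*1/4 + 5561/35454*1/16 + 7823/35454*5/16 + 1298/5909*3/16 = 7823/35454 = pi_W  (ok)
  1303/5909*3/16 + 3232/17727*1/16 + 5561/35454*5/8 + 7823/35454*1/4 + 1298/5909*1/16 = 1298/5909 = pi_U  (ok)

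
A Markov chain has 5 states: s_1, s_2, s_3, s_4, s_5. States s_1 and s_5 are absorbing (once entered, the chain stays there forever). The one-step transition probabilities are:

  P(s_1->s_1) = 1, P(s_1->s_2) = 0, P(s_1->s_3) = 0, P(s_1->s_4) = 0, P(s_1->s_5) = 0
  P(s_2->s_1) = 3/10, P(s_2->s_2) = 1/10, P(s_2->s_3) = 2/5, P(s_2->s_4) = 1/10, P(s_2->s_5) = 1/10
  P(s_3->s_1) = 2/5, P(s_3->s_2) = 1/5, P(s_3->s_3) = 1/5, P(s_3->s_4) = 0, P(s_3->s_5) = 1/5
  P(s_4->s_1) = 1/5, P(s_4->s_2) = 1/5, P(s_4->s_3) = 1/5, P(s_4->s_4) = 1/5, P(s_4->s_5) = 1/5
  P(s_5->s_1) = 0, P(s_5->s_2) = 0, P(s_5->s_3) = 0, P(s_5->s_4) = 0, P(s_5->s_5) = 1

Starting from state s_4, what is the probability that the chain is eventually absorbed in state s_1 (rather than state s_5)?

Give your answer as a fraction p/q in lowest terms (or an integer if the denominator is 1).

Answer: 73/123

Derivation:
Let a_i = P(absorbed in s_1 | start in state i).
Boundary conditions: a_s_1 = 1, a_s_5 = 0.
For each transient state i, a_i = sum_j P(i->j) * a_j:
  a_s_2 = 3/10*a_s_1 + 1/10*a_s_2 + 2/5*a_s_3 + 1/10*a_s_4 + 1/10*a_s_5
  a_s_3 = 2/5*a_s_1 + 1/5*a_s_2 + 1/5*a_s_3 + 0*a_s_4 + 1/5*a_s_5
  a_s_4 = 1/5*a_s_1 + 1/5*a_s_2 + 1/5*a_s_3 + 1/5*a_s_4 + 1/5*a_s_5

Substituting a_s_1 = 1 and a_s_5 = 0, rearrange to (I - Q) a = r where r[i] = P(i -> s_1):
  [9/10, -2/5, -1/10] . (a_s_2, a_s_3, a_s_4) = 3/10
  [-1/5, 4/5, 0] . (a_s_2, a_s_3, a_s_4) = 2/5
  [-1/5, -1/5, 4/5] . (a_s_2, a_s_3, a_s_4) = 1/5

Solving yields:
  a_s_2 = 86/123
  a_s_3 = 83/123
  a_s_4 = 73/123

Starting state is s_4, so the absorption probability is a_s_4 = 73/123.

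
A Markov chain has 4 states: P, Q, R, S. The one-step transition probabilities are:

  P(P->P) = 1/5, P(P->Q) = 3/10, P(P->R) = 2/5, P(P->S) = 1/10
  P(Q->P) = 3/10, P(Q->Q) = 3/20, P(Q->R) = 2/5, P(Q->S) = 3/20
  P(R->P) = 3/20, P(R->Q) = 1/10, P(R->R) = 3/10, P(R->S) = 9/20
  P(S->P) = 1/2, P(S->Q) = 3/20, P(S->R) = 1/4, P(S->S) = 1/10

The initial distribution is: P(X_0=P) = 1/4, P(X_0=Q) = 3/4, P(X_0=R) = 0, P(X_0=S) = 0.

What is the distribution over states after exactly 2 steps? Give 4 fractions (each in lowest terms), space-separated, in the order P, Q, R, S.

Answer: 6/25 137/800 543/1600 399/1600

Derivation:
Propagating the distribution step by step (d_{t+1} = d_t * P):
d_0 = (P=1/4, Q=3/4, R=0, S=0)
  d_1[P] = 1/4*1/5 + 3/4*3/10 + 0*3/20 + 0*1/2 = 11/40
  d_1[Q] = 1/4*3/10 + 3/4*3/20 + 0*1/10 + 0*3/20 = 3/16
  d_1[R] = 1/4*2/5 + 3/4*2/5 + 0*3/10 + 0*1/4 = 2/5
  d_1[S] = 1/4*1/10 + 3/4*3/20 + 0*9/20 + 0*1/10 = 11/80
d_1 = (P=11/40, Q=3/16, R=2/5, S=11/80)
  d_2[P] = 11/40*1/5 + 3/16*3/10 + 2/5*3/20 + 11/80*1/2 = 6/25
  d_2[Q] = 11/40*3/10 + 3/16*3/20 + 2/5*1/10 + 11/80*3/20 = 137/800
  d_2[R] = 11/40*2/5 + 3/16*2/5 + 2/5*3/10 + 11/80*1/4 = 543/1600
  d_2[S] = 11/40*1/10 + 3/16*3/20 + 2/5*9/20 + 11/80*1/10 = 399/1600
d_2 = (P=6/25, Q=137/800, R=543/1600, S=399/1600)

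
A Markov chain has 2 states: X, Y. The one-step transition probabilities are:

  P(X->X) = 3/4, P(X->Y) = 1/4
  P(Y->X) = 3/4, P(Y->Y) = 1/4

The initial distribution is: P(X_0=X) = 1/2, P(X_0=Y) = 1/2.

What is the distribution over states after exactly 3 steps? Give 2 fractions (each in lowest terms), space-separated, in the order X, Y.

Propagating the distribution step by step (d_{t+1} = d_t * P):
d_0 = (X=1/2, Y=1/2)
  d_1[X] = 1/2*3/4 + 1/2*3/4 = 3/4
  d_1[Y] = 1/2*1/4 + 1/2*1/4 = 1/4
d_1 = (X=3/4, Y=1/4)
  d_2[X] = 3/4*3/4 + 1/4*3/4 = 3/4
  d_2[Y] = 3/4*1/4 + 1/4*1/4 = 1/4
d_2 = (X=3/4, Y=1/4)
  d_3[X] = 3/4*3/4 + 1/4*3/4 = 3/4
  d_3[Y] = 3/4*1/4 + 1/4*1/4 = 1/4
d_3 = (X=3/4, Y=1/4)

Answer: 3/4 1/4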